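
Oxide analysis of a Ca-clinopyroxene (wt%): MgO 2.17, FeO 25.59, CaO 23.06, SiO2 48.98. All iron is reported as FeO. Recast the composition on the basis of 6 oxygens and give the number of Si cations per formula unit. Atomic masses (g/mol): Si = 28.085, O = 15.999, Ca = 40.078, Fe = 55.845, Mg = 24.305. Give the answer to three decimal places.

2.17 wt% MgO ÷ 40.304 g/mol = 0.05384 mol, giving 0.05384 Mg and 0.05384 O.
25.59 wt% FeO ÷ 71.844 g/mol = 0.35619 mol, giving 0.35619 Fe and 0.35619 O.
23.06 wt% CaO ÷ 56.077 g/mol = 0.41122 mol, giving 0.41122 Ca and 0.41122 O.
48.98 wt% SiO2 ÷ 60.083 g/mol = 0.81521 mol, giving 0.81521 Si and 1.63042 O.
Oxygen sums to 2.45167; scaling by 6/2.45167 = 2.44731 puts the formula on 6 O.
Si: 0.81521 × 2.44731 = 1.995 atoms per formula unit.

1.995 Si apfu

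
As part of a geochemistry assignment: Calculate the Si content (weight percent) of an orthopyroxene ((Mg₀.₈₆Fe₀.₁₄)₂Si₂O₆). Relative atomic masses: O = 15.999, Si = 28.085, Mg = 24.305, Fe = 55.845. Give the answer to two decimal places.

Molar mass of (Mg₀.₈₆Fe₀.₁₄)₂Si₂O₆: 1.72·24.305 + 0.28·55.845 + 2·28.085 + 6·15.999 = 209.605 g/mol.
Mass of Si per formula unit: 2 × 28.085 = 56.170 g.
Weight fraction Si = 56.170 / 209.605 = 0.2680.

26.80 weight percent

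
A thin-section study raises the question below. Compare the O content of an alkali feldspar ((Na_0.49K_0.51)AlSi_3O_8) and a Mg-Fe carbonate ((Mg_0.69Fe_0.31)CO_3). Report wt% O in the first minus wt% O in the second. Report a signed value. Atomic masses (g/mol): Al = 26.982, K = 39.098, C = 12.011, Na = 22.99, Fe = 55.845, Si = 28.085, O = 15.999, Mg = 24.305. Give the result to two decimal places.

-3.68 percentage points

First mineral: 127.992 g O in 270.434 g formula = 47.33 wt% O.
Second mineral: 47.997 g O in 94.090 g formula = 51.01 wt% O.
47.33% − 51.01% gives a difference of -3.68 percentage points.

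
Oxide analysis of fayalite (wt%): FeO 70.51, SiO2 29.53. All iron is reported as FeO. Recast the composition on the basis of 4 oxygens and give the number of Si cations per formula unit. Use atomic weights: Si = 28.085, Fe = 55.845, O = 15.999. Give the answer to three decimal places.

1.001 Si apfu

FeO: 70.51/71.844 = 0.98143 mol → 0.98143 mol Fe, 0.98143 mol O.
SiO2: 29.53/60.083 = 0.49149 mol → 0.49149 mol Si, 0.98298 mol O.
Total oxygen = 1.96441 mol. Normalization factor = 4/1.96441 = 2.03623.
Si per 4 O = 0.49149 × 2.03623 = 1.001.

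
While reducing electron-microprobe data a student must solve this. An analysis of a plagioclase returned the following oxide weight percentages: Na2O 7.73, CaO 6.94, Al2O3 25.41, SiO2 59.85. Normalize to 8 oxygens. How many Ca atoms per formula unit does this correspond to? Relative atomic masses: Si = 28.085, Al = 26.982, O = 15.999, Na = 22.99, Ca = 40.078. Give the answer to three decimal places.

Na2O: 7.73/61.979 = 0.12472 mol → 0.24944 mol Na, 0.12472 mol O.
CaO: 6.94/56.077 = 0.12376 mol → 0.12376 mol Ca, 0.12376 mol O.
Al2O3: 25.41/101.961 = 0.24921 mol → 0.49842 mol Al, 0.74763 mol O.
SiO2: 59.85/60.083 = 0.99612 mol → 0.99612 mol Si, 1.99224 mol O.
Total oxygen = 2.98835 mol. Normalization factor = 8/2.98835 = 2.67706.
Ca per 8 O = 0.12376 × 2.67706 = 0.331.

0.331 Ca apfu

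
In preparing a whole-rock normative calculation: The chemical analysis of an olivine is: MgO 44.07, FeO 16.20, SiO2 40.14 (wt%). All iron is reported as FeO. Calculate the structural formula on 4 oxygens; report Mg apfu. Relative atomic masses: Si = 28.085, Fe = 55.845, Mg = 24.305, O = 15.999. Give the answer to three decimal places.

MgO (M=40.304): mol = 1.09344; Mg = 1.09344, O = 1.09344.
FeO (M=71.844): mol = 0.22549; Fe = 0.22549, O = 0.22549.
SiO2 (M=60.083): mol = 0.66808; Si = 0.66808, O = 1.33616.
ΣO = 2.65509; factor = 4/ΣO = 1.50654.
Mg apfu = 1.09344 × 1.50654 = 1.647.

1.647 Mg apfu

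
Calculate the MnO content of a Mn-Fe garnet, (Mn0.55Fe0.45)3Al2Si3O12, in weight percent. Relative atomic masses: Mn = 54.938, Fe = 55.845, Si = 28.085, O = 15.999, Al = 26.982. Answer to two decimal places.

23.59 wt%

Molar mass of (Mn0.55Fe0.45)3Al2Si3O12 = 1.65·54.938 + 1.35·55.845 + 2·26.982 + 3·28.085 + 12·15.999 = 496.245 g/mol.
Each formula unit contains 1.65 Mn, equivalent to 1.65/1 = 1.6500 mol MnO.
M(MnO) = 1×54.938 + 1×15.999 = 70.937 g/mol.
Mass of MnO per formula unit = 1.6500 × 70.937 = 117.046 g.
MnO wt% = 117.046 / 496.245 × 100 = 23.59%.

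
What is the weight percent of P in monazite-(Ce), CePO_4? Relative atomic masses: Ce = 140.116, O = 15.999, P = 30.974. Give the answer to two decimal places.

13.18 weight percent

M(CePO_4) = 235.086 g/mol.
P contributes 1 × 30.974 = 30.974 g per mole.
30.974/235.086 = 0.1318 → 13.18%.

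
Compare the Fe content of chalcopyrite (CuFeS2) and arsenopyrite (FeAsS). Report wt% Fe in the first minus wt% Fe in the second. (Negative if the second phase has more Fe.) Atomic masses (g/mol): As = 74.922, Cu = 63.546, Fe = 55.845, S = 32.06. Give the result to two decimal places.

M(CuFeS2) = 183.511 g/mol, so wt% Fe = 55.845/183.511 × 100 = 30.43%.
M(FeAsS) = 162.827 g/mol, so wt% Fe = 55.845/162.827 × 100 = 34.30%.
30.43 − 34.30 = -3.87 pp.

-3.87 percentage points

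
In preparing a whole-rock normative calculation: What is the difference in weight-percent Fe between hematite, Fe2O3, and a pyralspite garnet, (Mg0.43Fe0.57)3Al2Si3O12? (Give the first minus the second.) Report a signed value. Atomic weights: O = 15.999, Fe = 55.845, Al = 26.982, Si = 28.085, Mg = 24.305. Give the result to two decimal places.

M(Fe2O3) = 159.687 g/mol, so wt% Fe = 111.690/159.687 × 100 = 69.94%.
M((Mg0.43Fe0.57)3Al2Si3O12) = 457.055 g/mol, so wt% Fe = 95.495/457.055 × 100 = 20.89%.
69.94 − 20.89 = 49.05 pp.

49.05 percentage points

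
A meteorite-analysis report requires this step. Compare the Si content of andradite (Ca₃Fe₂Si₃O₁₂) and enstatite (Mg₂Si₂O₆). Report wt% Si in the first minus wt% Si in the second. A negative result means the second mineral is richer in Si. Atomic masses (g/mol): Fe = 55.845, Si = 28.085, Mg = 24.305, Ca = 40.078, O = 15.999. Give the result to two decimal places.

First mineral: 84.255 g Si in 508.167 g formula = 16.58 wt% Si.
Second mineral: 56.170 g Si in 200.774 g formula = 27.98 wt% Si.
16.58% − 27.98% gives a difference of -11.40 percentage points.

-11.40 percentage points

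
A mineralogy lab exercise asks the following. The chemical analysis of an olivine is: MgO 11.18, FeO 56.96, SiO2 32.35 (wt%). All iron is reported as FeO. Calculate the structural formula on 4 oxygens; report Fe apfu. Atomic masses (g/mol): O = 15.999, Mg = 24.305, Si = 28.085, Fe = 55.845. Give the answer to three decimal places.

11.18 wt% MgO ÷ 40.304 g/mol = 0.27739 mol, giving 0.27739 Mg and 0.27739 O.
56.96 wt% FeO ÷ 71.844 g/mol = 0.79283 mol, giving 0.79283 Fe and 0.79283 O.
32.35 wt% SiO2 ÷ 60.083 g/mol = 0.53842 mol, giving 0.53842 Si and 1.07684 O.
Oxygen sums to 2.14706; scaling by 4/2.14706 = 1.86301 puts the formula on 4 O.
Fe: 0.79283 × 1.86301 = 1.477 atoms per formula unit.

1.477 Fe apfu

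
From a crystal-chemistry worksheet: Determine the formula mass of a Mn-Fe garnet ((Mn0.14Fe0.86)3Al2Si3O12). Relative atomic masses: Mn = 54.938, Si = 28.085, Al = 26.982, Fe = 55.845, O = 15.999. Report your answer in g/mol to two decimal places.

497.36 g/mol

Mn: 0.42 × 54.938 = 23.0740
Fe: 2.58 × 55.845 = 144.0801
Al: 2 × 26.982 = 53.9640
Si: 3 × 28.085 = 84.2550
O: 12 × 15.999 = 191.9880
Summing the contributions gives the formula mass.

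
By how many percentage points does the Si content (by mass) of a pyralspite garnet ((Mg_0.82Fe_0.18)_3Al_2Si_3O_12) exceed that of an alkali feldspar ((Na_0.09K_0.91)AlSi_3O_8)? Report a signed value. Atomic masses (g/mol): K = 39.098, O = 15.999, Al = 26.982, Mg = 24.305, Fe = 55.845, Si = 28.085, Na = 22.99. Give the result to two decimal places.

Si in (Mg_0.82Fe_0.18)_3Al_2Si_3O_12: molar mass 420.154 g/mol; 3×28.085 = 84.255 g → 20.05 wt%.
Si in (Na_0.09K_0.91)AlSi_3O_8: molar mass 276.877 g/mol; 3×28.085 = 84.255 g → 30.43 wt%.
Difference = 20.05 − 30.43 = -10.38 percentage points.

-10.38 percentage points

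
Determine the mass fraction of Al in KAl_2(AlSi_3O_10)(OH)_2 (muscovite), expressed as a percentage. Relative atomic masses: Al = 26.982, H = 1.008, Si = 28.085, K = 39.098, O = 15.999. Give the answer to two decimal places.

Molar mass of KAl_2(AlSi_3O_10)(OH)_2: 1*39.098 + 3*26.982 + 3*28.085 + 12*15.999 + 2*1.008 = 398.303 g/mol.
Mass of Al per formula unit: 3 × 26.982 = 80.946 g.
Weight fraction Al = 80.946 / 398.303 = 0.2032.

20.32 wt%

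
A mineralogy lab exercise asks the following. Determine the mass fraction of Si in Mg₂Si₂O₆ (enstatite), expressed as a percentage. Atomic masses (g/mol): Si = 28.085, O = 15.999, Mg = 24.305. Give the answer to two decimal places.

M(Mg₂Si₂O₆) = 200.774 g/mol.
Si contributes 2 × 28.085 = 56.170 g per mole.
56.170/200.774 = 0.2798 → 27.98%.

27.98 weight percent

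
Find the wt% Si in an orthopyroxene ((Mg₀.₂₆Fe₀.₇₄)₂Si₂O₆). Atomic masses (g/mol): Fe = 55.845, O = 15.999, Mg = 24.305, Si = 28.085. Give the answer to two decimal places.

22.70 mass %

Molar mass of (Mg₀.₂₆Fe₀.₇₄)₂Si₂O₆: 0.52×24.305 + 1.48×55.845 + 2×28.085 + 6×15.999 = 247.453 g/mol.
Mass of Si per formula unit: 2 × 28.085 = 56.170 g.
Weight fraction Si = 56.170 / 247.453 = 0.2270.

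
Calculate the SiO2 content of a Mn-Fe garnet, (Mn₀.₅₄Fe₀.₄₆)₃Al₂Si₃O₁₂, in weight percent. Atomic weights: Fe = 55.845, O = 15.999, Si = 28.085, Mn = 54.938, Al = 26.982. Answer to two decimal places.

Formula mass = 496.273 g/mol.
3 Si → 3.0000 mol SiO2 per formula unit; M(SiO2) = 60.083, so SiO2 mass = 180.249 g.
180.249/496.273 × 100 = 36.32 wt%.

36.32 wt%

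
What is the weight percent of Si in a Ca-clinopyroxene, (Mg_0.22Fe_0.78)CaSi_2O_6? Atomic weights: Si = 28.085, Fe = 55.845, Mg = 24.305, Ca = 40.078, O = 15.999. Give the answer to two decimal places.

23.29 wt%

M((Mg_0.22Fe_0.78)CaSi_2O_6) = 241.148 g/mol.
Si contributes 2 × 28.085 = 56.170 g per mole.
56.170/241.148 = 0.2329 → 23.29%.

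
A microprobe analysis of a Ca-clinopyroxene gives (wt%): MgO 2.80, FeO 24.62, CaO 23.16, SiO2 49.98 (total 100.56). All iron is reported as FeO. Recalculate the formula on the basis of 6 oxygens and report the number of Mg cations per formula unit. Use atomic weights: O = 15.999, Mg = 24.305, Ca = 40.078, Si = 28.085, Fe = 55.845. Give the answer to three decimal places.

2.80 wt% MgO ÷ 40.304 g/mol = 0.06947 mol, giving 0.06947 Mg and 0.06947 O.
24.62 wt% FeO ÷ 71.844 g/mol = 0.34269 mol, giving 0.34269 Fe and 0.34269 O.
23.16 wt% CaO ÷ 56.077 g/mol = 0.41300 mol, giving 0.41300 Ca and 0.41300 O.
49.98 wt% SiO2 ÷ 60.083 g/mol = 0.83185 mol, giving 0.83185 Si and 1.66370 O.
Oxygen sums to 2.48886; scaling by 6/2.48886 = 2.41074 puts the formula on 6 O.
Mg: 0.06947 × 2.41074 = 0.167 atoms per formula unit.

0.167 Mg apfu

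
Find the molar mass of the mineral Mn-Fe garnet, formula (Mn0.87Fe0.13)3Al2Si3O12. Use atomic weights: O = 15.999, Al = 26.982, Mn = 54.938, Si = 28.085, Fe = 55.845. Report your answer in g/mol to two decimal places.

The formula mass is the sum 2.61×54.938 + 0.39×55.845 + 2×26.982 + 3×28.085 + 12×15.999.

495.37 g/mol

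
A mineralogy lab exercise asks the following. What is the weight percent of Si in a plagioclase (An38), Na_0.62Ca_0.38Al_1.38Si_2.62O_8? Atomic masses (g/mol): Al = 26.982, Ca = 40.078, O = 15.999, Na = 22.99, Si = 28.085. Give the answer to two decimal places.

27.43 mass %

Molar mass of Na_0.62Ca_0.38Al_1.38Si_2.62O_8: 0.62*22.99 + 0.38*40.078 + 1.38*26.982 + 2.62*28.085 + 8*15.999 = 268.293 g/mol.
Mass of Si per formula unit: 2.62 × 28.085 = 73.583 g.
Weight fraction Si = 73.583 / 268.293 = 0.2743.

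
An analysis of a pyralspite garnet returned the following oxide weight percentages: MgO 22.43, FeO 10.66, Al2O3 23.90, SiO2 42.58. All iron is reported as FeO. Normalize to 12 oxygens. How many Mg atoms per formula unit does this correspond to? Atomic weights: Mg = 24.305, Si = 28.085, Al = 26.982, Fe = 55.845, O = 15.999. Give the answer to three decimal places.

MgO: 22.43/40.304 = 0.55652 mol → 0.55652 mol Mg, 0.55652 mol O.
FeO: 10.66/71.844 = 0.14838 mol → 0.14838 mol Fe, 0.14838 mol O.
Al2O3: 23.90/101.961 = 0.23440 mol → 0.46880 mol Al, 0.70320 mol O.
SiO2: 42.58/60.083 = 0.70869 mol → 0.70869 mol Si, 1.41738 mol O.
Total oxygen = 2.82548 mol. Normalization factor = 12/2.82548 = 4.24707.
Mg per 12 O = 0.55652 × 4.24707 = 2.364.

2.364 Mg apfu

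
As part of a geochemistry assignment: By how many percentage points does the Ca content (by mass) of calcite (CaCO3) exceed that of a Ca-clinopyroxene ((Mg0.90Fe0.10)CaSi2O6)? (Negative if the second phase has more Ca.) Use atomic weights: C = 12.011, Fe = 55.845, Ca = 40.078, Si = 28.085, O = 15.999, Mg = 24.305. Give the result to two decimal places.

M(CaCO3) = 100.086 g/mol, so wt% Ca = 40.078/100.086 × 100 = 40.04%.
M((Mg0.90Fe0.10)CaSi2O6) = 219.701 g/mol, so wt% Ca = 40.078/219.701 × 100 = 18.24%.
40.04 − 18.24 = 21.80 pp.

21.80 percentage points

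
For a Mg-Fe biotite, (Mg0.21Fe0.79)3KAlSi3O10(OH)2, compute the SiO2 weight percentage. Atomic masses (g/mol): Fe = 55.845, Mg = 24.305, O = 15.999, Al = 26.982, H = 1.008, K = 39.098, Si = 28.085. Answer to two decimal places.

Molar mass of (Mg0.21Fe0.79)3KAlSi3O10(OH)2 = 0.63*24.305 + 2.37*55.845 + 1*39.098 + 1*26.982 + 3*28.085 + 12*15.999 + 2*1.008 = 492.004 g/mol.
Each formula unit contains 3 Si, equivalent to 3/1 = 3.0000 mol SiO2.
M(SiO2) = 1×28.085 + 2×15.999 = 60.083 g/mol.
Mass of SiO2 per formula unit = 3.0000 × 60.083 = 180.249 g.
SiO2 wt% = 180.249 / 492.004 × 100 = 36.64%.

36.64 wt%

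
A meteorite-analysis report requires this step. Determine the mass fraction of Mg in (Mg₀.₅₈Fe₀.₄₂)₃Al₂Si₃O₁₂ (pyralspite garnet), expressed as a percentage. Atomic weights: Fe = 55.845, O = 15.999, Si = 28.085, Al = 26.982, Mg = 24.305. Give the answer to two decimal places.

M((Mg₀.₅₈Fe₀.₄₂)₃Al₂Si₃O₁₂) = 442.862 g/mol.
Mg contributes 1.74 × 24.305 = 42.291 g per mole.
42.291/442.862 = 0.0955 → 9.55%.

9.55 weight percent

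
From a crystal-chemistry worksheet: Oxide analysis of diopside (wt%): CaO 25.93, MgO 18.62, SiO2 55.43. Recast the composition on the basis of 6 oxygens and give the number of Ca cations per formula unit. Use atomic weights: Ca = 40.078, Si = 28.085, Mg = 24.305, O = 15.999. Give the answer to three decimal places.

CaO: 25.93/56.077 = 0.46240 mol → 0.46240 mol Ca, 0.46240 mol O.
MgO: 18.62/40.304 = 0.46199 mol → 0.46199 mol Mg, 0.46199 mol O.
SiO2: 55.43/60.083 = 0.92256 mol → 0.92256 mol Si, 1.84512 mol O.
Total oxygen = 2.76951 mol. Normalization factor = 6/2.76951 = 2.16645.
Ca per 6 O = 0.46240 × 2.16645 = 1.002.

1.002 Ca apfu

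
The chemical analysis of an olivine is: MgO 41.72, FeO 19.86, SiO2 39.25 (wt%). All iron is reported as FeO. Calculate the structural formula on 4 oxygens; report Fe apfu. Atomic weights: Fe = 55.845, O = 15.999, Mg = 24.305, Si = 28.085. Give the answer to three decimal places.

0.422 Fe apfu

MgO (M=40.304): mol = 1.03513; Mg = 1.03513, O = 1.03513.
FeO (M=71.844): mol = 0.27643; Fe = 0.27643, O = 0.27643.
SiO2 (M=60.083): mol = 0.65326; Si = 0.65326, O = 1.30652.
ΣO = 2.61808; factor = 4/ΣO = 1.52784.
Fe apfu = 0.27643 × 1.52784 = 0.422.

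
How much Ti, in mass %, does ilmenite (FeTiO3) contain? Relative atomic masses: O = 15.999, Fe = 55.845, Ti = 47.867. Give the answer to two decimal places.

Molar mass of FeTiO3: 1×55.845 + 1×47.867 + 3×15.999 = 151.709 g/mol.
Mass of Ti per formula unit: 1 × 47.867 = 47.867 g.
Weight fraction Ti = 47.867 / 151.709 = 0.3155.

31.55 mass %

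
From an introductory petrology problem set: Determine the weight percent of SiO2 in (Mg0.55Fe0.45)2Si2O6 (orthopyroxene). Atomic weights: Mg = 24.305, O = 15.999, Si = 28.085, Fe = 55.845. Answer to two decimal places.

Formula mass = 229.160 g/mol.
2 Si → 2.0000 mol SiO2 per formula unit; M(SiO2) = 60.083, so SiO2 mass = 120.166 g.
120.166/229.160 × 100 = 52.44 wt%.

52.44 wt%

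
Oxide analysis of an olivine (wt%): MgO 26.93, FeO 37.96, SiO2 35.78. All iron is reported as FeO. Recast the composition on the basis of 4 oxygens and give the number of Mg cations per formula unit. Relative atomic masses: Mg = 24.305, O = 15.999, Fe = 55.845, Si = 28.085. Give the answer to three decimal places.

1.119 Mg apfu

MgO (M=40.304): mol = 0.66817; Mg = 0.66817, O = 0.66817.
FeO (M=71.844): mol = 0.52837; Fe = 0.52837, O = 0.52837.
SiO2 (M=60.083): mol = 0.59551; Si = 0.59551, O = 1.19102.
ΣO = 2.38756; factor = 4/ΣO = 1.67535.
Mg apfu = 0.66817 × 1.67535 = 1.119.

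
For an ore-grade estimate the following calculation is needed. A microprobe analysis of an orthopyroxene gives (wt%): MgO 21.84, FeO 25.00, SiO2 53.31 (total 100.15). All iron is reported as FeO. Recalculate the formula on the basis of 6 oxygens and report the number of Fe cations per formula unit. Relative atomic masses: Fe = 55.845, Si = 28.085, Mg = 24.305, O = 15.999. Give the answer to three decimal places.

0.784 Fe apfu

MgO: 21.84/40.304 = 0.54188 mol → 0.54188 mol Mg, 0.54188 mol O.
FeO: 25.00/71.844 = 0.34798 mol → 0.34798 mol Fe, 0.34798 mol O.
SiO2: 53.31/60.083 = 0.88727 mol → 0.88727 mol Si, 1.77454 mol O.
Total oxygen = 2.66440 mol. Normalization factor = 6/2.66440 = 2.25191.
Fe per 6 O = 0.34798 × 2.25191 = 0.784.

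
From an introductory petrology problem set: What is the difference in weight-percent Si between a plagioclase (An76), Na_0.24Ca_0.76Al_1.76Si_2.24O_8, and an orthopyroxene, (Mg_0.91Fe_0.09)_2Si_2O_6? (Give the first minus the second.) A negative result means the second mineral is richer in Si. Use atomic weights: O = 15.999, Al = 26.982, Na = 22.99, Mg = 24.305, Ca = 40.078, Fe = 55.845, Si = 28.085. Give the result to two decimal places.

Si in Na_0.24Ca_0.76Al_1.76Si_2.24O_8: molar mass 274.368 g/mol; 2.24×28.085 = 62.910 g → 22.93 wt%.
Si in (Mg_0.91Fe_0.09)_2Si_2O_6: molar mass 206.451 g/mol; 2×28.085 = 56.170 g → 27.21 wt%.
Difference = 22.93 − 27.21 = -4.28 percentage points.

-4.28 percentage points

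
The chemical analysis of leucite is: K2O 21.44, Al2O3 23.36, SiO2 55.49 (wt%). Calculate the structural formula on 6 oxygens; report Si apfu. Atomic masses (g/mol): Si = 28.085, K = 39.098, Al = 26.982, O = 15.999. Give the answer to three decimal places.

2.006 Si apfu

21.44 wt% K2O ÷ 94.195 g/mol = 0.22761 mol, giving 0.45522 K and 0.22761 O.
23.36 wt% Al2O3 ÷ 101.961 g/mol = 0.22911 mol, giving 0.45822 Al and 0.68733 O.
55.49 wt% SiO2 ÷ 60.083 g/mol = 0.92356 mol, giving 0.92356 Si and 1.84712 O.
Oxygen sums to 2.76206; scaling by 6/2.76206 = 2.17229 puts the formula on 6 O.
Si: 0.92356 × 2.17229 = 2.006 atoms per formula unit.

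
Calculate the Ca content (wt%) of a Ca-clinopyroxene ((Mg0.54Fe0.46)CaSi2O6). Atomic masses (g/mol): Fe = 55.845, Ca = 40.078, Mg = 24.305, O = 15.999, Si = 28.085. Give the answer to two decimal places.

Molar mass of (Mg0.54Fe0.46)CaSi2O6: 0.54*24.305 + 0.46*55.845 + 1*40.078 + 2*28.085 + 6*15.999 = 231.055 g/mol.
Mass of Ca per formula unit: 1 × 40.078 = 40.078 g.
Weight fraction Ca = 40.078 / 231.055 = 0.1735.

17.35 wt%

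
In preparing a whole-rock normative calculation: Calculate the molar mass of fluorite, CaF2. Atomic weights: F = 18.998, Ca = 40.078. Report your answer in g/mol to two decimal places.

The formula mass is the sum 1×40.078 + 2×18.998.

78.07 g/mol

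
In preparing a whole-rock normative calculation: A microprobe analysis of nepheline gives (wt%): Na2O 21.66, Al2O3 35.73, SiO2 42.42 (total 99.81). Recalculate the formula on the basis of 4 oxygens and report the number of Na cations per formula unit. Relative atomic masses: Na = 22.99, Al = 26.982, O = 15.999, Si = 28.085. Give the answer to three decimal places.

21.66 wt% Na2O ÷ 61.979 g/mol = 0.34947 mol, giving 0.69894 Na and 0.34947 O.
35.73 wt% Al2O3 ÷ 101.961 g/mol = 0.35043 mol, giving 0.70086 Al and 1.05129 O.
42.42 wt% SiO2 ÷ 60.083 g/mol = 0.70602 mol, giving 0.70602 Si and 1.41204 O.
Oxygen sums to 2.81280; scaling by 4/2.81280 = 1.42207 puts the formula on 4 O.
Na: 0.69894 × 1.42207 = 0.994 atoms per formula unit.

0.994 Na apfu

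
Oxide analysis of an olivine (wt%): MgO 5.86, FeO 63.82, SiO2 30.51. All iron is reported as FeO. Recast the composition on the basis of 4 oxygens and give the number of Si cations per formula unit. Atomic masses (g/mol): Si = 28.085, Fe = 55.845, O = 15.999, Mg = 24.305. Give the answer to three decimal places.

0.991 Si apfu

5.86 wt% MgO ÷ 40.304 g/mol = 0.14539 mol, giving 0.14539 Mg and 0.14539 O.
63.82 wt% FeO ÷ 71.844 g/mol = 0.88831 mol, giving 0.88831 Fe and 0.88831 O.
30.51 wt% SiO2 ÷ 60.083 g/mol = 0.50780 mol, giving 0.50780 Si and 1.01560 O.
Oxygen sums to 2.04930; scaling by 4/2.04930 = 1.95189 puts the formula on 4 O.
Si: 0.50780 × 1.95189 = 0.991 atoms per formula unit.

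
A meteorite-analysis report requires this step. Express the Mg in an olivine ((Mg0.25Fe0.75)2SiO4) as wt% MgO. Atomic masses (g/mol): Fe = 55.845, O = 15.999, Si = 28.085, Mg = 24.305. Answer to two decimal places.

Formula mass = 188.001 g/mol.
0.50 Mg → 0.5000 mol MgO per formula unit; M(MgO) = 40.304, so MgO mass = 20.152 g.
20.152/188.001 × 100 = 10.72 wt%.

10.72 wt%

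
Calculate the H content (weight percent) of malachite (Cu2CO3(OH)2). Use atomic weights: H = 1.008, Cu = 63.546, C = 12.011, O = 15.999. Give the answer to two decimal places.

Molar mass of Cu2CO3(OH)2: 2*63.546 + 1*12.011 + 5*15.999 + 2*1.008 = 221.114 g/mol.
Mass of H per formula unit: 2 × 1.008 = 2.016 g.
Weight fraction H = 2.016 / 221.114 = 0.0091.

0.91 weight percent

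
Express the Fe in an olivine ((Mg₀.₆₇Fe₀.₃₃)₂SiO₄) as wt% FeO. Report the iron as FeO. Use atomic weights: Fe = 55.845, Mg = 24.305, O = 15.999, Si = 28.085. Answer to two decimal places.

Formula mass = 161.507 g/mol.
0.66 Fe → 0.6600 mol FeO per formula unit; M(FeO) = 71.844, so FeO mass = 47.417 g.
47.417/161.507 × 100 = 29.36 wt%.

29.36 wt%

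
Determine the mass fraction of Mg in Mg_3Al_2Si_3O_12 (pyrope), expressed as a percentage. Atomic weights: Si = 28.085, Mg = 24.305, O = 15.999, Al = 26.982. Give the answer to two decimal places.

18.09 weight percent

Formula mass = 3×24.305 + 2×26.982 + 3×28.085 + 12×15.999 = 403.122 g/mol, of which 72.915 g is Mg.
So Mg makes up 72.915/403.122 = 0.1809 of the mass, i.e. 18.09%.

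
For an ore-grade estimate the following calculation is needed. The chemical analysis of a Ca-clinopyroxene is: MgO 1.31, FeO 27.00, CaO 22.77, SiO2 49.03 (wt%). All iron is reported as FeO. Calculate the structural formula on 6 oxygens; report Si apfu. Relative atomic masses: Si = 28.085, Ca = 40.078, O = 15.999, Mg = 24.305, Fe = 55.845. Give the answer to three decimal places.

MgO: 1.31/40.304 = 0.03250 mol → 0.03250 mol Mg, 0.03250 mol O.
FeO: 27.00/71.844 = 0.37581 mol → 0.37581 mol Fe, 0.37581 mol O.
CaO: 22.77/56.077 = 0.40605 mol → 0.40605 mol Ca, 0.40605 mol O.
SiO2: 49.03/60.083 = 0.81604 mol → 0.81604 mol Si, 1.63208 mol O.
Total oxygen = 2.44644 mol. Normalization factor = 6/2.44644 = 2.45254.
Si per 6 O = 0.81604 × 2.45254 = 2.001.

2.001 Si apfu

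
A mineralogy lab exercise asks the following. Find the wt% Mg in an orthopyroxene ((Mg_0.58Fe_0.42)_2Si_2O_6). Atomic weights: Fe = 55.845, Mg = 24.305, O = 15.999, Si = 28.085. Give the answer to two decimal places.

12.41 mass %

M((Mg_0.58Fe_0.42)_2Si_2O_6) = 227.268 g/mol.
Mg contributes 1.16 × 24.305 = 28.194 g per mole.
28.194/227.268 = 0.1241 → 12.41%.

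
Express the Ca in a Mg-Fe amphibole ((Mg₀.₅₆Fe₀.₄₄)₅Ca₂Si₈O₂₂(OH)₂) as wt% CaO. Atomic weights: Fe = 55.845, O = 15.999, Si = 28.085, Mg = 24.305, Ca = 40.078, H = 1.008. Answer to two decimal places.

12.72 wt%

Formula mass = 881.741 g/mol.
2 Ca → 2.0000 mol CaO per formula unit; M(CaO) = 56.077, so CaO mass = 112.154 g.
112.154/881.741 × 100 = 12.72 wt%.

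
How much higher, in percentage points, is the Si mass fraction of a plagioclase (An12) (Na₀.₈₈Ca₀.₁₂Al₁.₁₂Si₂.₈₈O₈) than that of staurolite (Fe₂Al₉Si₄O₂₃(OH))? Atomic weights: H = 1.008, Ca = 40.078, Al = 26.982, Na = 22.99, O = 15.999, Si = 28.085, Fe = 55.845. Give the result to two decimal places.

Si in Na₀.₈₈Ca₀.₁₂Al₁.₁₂Si₂.₈₈O₈: molar mass 264.137 g/mol; 2.88×28.085 = 80.885 g → 30.62 wt%.
Si in Fe₂Al₉Si₄O₂₃(OH): molar mass 851.852 g/mol; 4×28.085 = 112.340 g → 13.19 wt%.
Difference = 30.62 − 13.19 = 17.43 percentage points.

17.43 percentage points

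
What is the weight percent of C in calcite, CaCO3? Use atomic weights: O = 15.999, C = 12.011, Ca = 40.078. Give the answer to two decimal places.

Formula mass = 1*40.078 + 1*12.011 + 3*15.999 = 100.086 g/mol, of which 12.011 g is C.
So C makes up 12.011/100.086 = 0.1200 of the mass, i.e. 12.00%.

12.00 wt%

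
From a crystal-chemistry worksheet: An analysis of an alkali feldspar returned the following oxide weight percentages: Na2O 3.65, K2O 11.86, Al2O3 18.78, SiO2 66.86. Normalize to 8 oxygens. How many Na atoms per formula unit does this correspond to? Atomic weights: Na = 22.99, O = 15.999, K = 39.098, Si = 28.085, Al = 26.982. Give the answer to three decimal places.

3.65 wt% Na2O ÷ 61.979 g/mol = 0.05889 mol, giving 0.11778 Na and 0.05889 O.
11.86 wt% K2O ÷ 94.195 g/mol = 0.12591 mol, giving 0.25182 K and 0.12591 O.
18.78 wt% Al2O3 ÷ 101.961 g/mol = 0.18419 mol, giving 0.36838 Al and 0.55257 O.
66.86 wt% SiO2 ÷ 60.083 g/mol = 1.11279 mol, giving 1.11279 Si and 2.22558 O.
Oxygen sums to 2.96295; scaling by 8/2.96295 = 2.70001 puts the formula on 8 O.
Na: 0.11778 × 2.70001 = 0.318 atoms per formula unit.

0.318 Na apfu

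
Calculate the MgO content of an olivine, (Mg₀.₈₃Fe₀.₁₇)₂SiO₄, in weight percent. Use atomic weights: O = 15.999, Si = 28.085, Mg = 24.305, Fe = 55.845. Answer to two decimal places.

Formula mass = 151.415 g/mol.
1.66 Mg → 1.6600 mol MgO per formula unit; M(MgO) = 40.304, so MgO mass = 66.905 g.
66.905/151.415 × 100 = 44.19 wt%.

44.19 wt%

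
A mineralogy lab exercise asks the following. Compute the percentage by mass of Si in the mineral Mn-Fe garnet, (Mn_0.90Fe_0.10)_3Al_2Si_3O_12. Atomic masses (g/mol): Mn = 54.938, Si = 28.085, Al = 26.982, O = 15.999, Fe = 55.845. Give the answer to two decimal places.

17.01 wt%

Molar mass of (Mn_0.90Fe_0.10)_3Al_2Si_3O_12: 2.70·54.938 + 0.30·55.845 + 2·26.982 + 3·28.085 + 12·15.999 = 495.293 g/mol.
Mass of Si per formula unit: 3 × 28.085 = 84.255 g.
Weight fraction Si = 84.255 / 495.293 = 0.1701.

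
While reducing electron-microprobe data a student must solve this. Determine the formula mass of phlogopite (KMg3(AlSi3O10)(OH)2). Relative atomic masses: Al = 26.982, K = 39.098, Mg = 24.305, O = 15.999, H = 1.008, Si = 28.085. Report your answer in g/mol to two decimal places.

M = 1(39.098) + 3(24.305) + 1(26.982) + 3(28.085) + 12(15.999) + 2(1.008)

417.25 g/mol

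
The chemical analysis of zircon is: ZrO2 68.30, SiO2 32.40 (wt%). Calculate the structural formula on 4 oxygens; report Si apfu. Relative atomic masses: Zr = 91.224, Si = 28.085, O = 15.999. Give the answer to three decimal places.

0.986 Si apfu

68.30 wt% ZrO2 ÷ 123.222 g/mol = 0.55428 mol, giving 0.55428 Zr and 1.10856 O.
32.40 wt% SiO2 ÷ 60.083 g/mol = 0.53925 mol, giving 0.53925 Si and 1.07850 O.
Oxygen sums to 2.18706; scaling by 4/2.18706 = 1.82894 puts the formula on 4 O.
Si: 0.53925 × 1.82894 = 0.986 atoms per formula unit.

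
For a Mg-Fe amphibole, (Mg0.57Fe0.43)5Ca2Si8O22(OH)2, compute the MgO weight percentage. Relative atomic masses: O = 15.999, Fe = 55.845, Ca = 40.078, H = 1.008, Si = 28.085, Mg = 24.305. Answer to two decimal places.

13.05 wt%

Formula mass = 880.164 g/mol.
2.85 Mg → 2.8500 mol MgO per formula unit; M(MgO) = 40.304, so MgO mass = 114.866 g.
114.866/880.164 × 100 = 13.05 wt%.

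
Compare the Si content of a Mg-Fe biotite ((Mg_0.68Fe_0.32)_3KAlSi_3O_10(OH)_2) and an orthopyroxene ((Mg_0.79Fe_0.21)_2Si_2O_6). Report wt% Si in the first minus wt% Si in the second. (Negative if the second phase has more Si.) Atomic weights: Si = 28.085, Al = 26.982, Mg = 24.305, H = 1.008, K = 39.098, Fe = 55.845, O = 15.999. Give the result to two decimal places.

-7.42 percentage points

M((Mg_0.68Fe_0.32)_3KAlSi_3O_10(OH)_2) = 447.532 g/mol, so wt% Si = 84.255/447.532 × 100 = 18.83%.
M((Mg_0.79Fe_0.21)_2Si_2O_6) = 214.021 g/mol, so wt% Si = 56.170/214.021 × 100 = 26.25%.
18.83 − 26.25 = -7.42 pp.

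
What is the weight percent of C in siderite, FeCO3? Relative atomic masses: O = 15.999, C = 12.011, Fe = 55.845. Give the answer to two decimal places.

10.37 mass %

M(FeCO3) = 115.853 g/mol.
C contributes 1 × 12.011 = 12.011 g per mole.
12.011/115.853 = 0.1037 → 10.37%.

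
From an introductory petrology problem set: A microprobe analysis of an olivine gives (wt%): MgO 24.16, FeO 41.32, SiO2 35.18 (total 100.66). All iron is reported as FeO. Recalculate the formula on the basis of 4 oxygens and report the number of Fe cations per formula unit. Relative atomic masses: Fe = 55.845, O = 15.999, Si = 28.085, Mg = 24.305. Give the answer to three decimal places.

0.981 Fe apfu

24.16 wt% MgO ÷ 40.304 g/mol = 0.59944 mol, giving 0.59944 Mg and 0.59944 O.
41.32 wt% FeO ÷ 71.844 g/mol = 0.57514 mol, giving 0.57514 Fe and 0.57514 O.
35.18 wt% SiO2 ÷ 60.083 g/mol = 0.58552 mol, giving 0.58552 Si and 1.17104 O.
Oxygen sums to 2.34562; scaling by 4/2.34562 = 1.70531 puts the formula on 4 O.
Fe: 0.57514 × 1.70531 = 0.981 atoms per formula unit.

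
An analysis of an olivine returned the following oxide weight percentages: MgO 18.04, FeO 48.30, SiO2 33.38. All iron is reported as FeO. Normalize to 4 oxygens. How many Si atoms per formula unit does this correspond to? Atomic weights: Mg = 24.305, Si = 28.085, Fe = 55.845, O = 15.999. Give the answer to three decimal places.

0.996 Si apfu

18.04 wt% MgO ÷ 40.304 g/mol = 0.44760 mol, giving 0.44760 Mg and 0.44760 O.
48.30 wt% FeO ÷ 71.844 g/mol = 0.67229 mol, giving 0.67229 Fe and 0.67229 O.
33.38 wt% SiO2 ÷ 60.083 g/mol = 0.55556 mol, giving 0.55556 Si and 1.11112 O.
Oxygen sums to 2.23101; scaling by 4/2.23101 = 1.79291 puts the formula on 4 O.
Si: 0.55556 × 1.79291 = 0.996 atoms per formula unit.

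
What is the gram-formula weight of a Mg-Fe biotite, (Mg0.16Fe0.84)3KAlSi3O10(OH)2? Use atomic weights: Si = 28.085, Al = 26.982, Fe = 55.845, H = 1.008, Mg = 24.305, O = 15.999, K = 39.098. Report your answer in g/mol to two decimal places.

Mg: 0.48 × 24.305 = 11.6664
Fe: 2.52 × 55.845 = 140.7294
K: 1 × 39.098 = 39.0980
Al: 1 × 26.982 = 26.9820
Si: 3 × 28.085 = 84.2550
O: 12 × 15.999 = 191.9880
H: 2 × 1.008 = 2.0160
Summing the contributions gives the formula mass.

496.73 g/mol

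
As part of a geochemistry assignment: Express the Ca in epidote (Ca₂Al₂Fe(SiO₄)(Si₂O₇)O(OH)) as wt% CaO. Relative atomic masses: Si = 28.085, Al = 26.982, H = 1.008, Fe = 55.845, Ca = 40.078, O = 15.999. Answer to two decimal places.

23.21 wt%

Molar mass of Ca₂Al₂Fe(SiO₄)(Si₂O₇)O(OH) = 2×40.078 + 2×26.982 + 1×55.845 + 3×28.085 + 13×15.999 + 1×1.008 = 483.215 g/mol.
Each formula unit contains 2 Ca, equivalent to 2/1 = 2.0000 mol CaO.
M(CaO) = 1×40.078 + 1×15.999 = 56.077 g/mol.
Mass of CaO per formula unit = 2.0000 × 56.077 = 112.154 g.
CaO wt% = 112.154 / 483.215 × 100 = 23.21%.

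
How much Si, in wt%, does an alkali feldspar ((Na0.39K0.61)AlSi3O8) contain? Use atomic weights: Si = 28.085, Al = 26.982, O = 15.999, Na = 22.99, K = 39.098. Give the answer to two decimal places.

M((Na0.39K0.61)AlSi3O8) = 272.045 g/mol.
Si contributes 3 × 28.085 = 84.255 g per mole.
84.255/272.045 = 0.3097 → 30.97%.

30.97 wt%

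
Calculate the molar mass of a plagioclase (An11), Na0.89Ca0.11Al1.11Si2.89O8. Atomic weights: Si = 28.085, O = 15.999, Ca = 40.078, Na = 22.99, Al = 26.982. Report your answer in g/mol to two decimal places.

263.98 g/mol

M = 0.89·22.99 + 0.11·40.078 + 1.11·26.982 + 2.89·28.085 + 8·15.999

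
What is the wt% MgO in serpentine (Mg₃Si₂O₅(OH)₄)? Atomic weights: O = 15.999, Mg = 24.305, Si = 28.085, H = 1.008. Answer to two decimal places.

43.63 wt%

Molar mass of Mg₃Si₂O₅(OH)₄ = 3*24.305 + 2*28.085 + 9*15.999 + 4*1.008 = 277.108 g/mol.
Each formula unit contains 3 Mg, equivalent to 3/1 = 3.0000 mol MgO.
M(MgO) = 1×24.305 + 1×15.999 = 40.304 g/mol.
Mass of MgO per formula unit = 3.0000 × 40.304 = 120.912 g.
MgO wt% = 120.912 / 277.108 × 100 = 43.63%.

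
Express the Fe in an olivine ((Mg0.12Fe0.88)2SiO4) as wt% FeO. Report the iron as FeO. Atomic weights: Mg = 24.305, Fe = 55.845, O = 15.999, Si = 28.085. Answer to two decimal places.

64.45 wt%

M((Mg0.12Fe0.88)2SiO4) = 196.201 g/mol; M(FeO) = 71.844 g/mol.
Moles FeO per formula unit = 1.76 Fe ÷ 1 = 1.7600.
FeO fraction = (1.7600 × 71.844) / 196.201 = 126.445/196.201 = 0.6445.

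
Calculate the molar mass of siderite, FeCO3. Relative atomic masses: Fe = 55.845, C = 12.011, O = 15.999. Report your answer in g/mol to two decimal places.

The formula mass is the sum 1*55.845 + 1*12.011 + 3*15.999.

115.85 g/mol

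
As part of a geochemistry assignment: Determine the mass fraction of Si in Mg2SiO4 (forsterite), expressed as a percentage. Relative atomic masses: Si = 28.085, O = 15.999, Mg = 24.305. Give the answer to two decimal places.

M(Mg2SiO4) = 140.691 g/mol.
Si contributes 1 × 28.085 = 28.085 g per mole.
28.085/140.691 = 0.1996 → 19.96%.

19.96 weight percent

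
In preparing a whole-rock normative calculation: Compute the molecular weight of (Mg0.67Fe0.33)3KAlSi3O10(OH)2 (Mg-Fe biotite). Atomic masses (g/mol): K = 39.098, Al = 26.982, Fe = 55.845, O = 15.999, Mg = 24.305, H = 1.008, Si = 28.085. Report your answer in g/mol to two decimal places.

448.48 g/mol

The formula mass is the sum 2.01*24.305 + 0.99*55.845 + 1*39.098 + 1*26.982 + 3*28.085 + 12*15.999 + 2*1.008.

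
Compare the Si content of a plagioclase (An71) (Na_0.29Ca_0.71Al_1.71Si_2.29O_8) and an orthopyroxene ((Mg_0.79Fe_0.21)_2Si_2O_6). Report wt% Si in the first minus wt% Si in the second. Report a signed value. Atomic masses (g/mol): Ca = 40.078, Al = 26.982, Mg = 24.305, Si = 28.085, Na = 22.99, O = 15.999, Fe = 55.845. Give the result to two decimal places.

-2.74 percentage points

First mineral: 64.315 g Si in 273.568 g formula = 23.51 wt% Si.
Second mineral: 56.170 g Si in 214.021 g formula = 26.25 wt% Si.
23.51% − 26.25% gives a difference of -2.74 percentage points.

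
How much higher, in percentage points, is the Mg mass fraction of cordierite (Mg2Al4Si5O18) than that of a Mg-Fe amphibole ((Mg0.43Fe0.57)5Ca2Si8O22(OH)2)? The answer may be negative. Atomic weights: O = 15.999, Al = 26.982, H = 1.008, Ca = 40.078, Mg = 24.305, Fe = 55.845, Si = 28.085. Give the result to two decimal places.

2.52 percentage points

M(Mg2Al4Si5O18) = 584.945 g/mol, so wt% Mg = 48.610/584.945 × 100 = 8.31%.
M((Mg0.43Fe0.57)5Ca2Si8O22(OH)2) = 902.242 g/mol, so wt% Mg = 52.256/902.242 × 100 = 5.79%.
8.31 − 5.79 = 2.52 pp.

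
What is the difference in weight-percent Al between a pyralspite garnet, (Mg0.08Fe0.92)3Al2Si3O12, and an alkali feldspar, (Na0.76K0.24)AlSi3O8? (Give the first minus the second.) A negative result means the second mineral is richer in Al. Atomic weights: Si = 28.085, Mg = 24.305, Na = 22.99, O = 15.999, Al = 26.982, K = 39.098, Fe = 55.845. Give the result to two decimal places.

First mineral: 53.964 g Al in 490.172 g formula = 11.01 wt% Al.
Second mineral: 26.982 g Al in 266.085 g formula = 10.14 wt% Al.
11.01% − 10.14% gives a difference of 0.87 percentage points.

0.87 percentage points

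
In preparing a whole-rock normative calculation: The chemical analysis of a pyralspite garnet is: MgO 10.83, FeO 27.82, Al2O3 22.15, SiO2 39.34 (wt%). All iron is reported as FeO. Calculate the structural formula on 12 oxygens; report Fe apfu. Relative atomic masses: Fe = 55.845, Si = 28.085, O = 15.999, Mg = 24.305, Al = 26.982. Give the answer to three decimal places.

1.775 Fe apfu

MgO (M=40.304): mol = 0.26871; Mg = 0.26871, O = 0.26871.
FeO (M=71.844): mol = 0.38723; Fe = 0.38723, O = 0.38723.
Al2O3 (M=101.961): mol = 0.21724; Al = 0.43448, O = 0.65172.
SiO2 (M=60.083): mol = 0.65476; Si = 0.65476, O = 1.30952.
ΣO = 2.61718; factor = 12/ΣO = 4.58509.
Fe apfu = 0.38723 × 4.58509 = 1.775.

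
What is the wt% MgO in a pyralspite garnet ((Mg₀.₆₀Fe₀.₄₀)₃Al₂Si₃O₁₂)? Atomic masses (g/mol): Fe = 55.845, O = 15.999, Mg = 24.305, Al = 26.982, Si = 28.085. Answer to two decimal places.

M((Mg₀.₆₀Fe₀.₄₀)₃Al₂Si₃O₁₂) = 440.970 g/mol; M(MgO) = 40.304 g/mol.
Moles MgO per formula unit = 1.80 Mg ÷ 1 = 1.8000.
MgO fraction = (1.8000 × 40.304) / 440.970 = 72.547/440.970 = 0.1645.

16.45 wt%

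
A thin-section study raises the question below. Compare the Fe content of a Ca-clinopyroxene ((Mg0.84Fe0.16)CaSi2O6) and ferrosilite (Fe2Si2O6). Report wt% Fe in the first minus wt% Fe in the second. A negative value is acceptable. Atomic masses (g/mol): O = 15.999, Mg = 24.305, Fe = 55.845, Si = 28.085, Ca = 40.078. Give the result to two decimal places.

-38.30 percentage points

First mineral: 8.935 g Fe in 221.593 g formula = 4.03 wt% Fe.
Second mineral: 111.690 g Fe in 263.854 g formula = 42.33 wt% Fe.
4.03% − 42.33% gives a difference of -38.30 percentage points.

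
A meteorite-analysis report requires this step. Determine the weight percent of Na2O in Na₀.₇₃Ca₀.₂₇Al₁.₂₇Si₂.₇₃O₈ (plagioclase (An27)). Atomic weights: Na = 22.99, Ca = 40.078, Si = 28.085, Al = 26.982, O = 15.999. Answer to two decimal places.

8.49 wt%

M(Na₀.₇₃Ca₀.₂₇Al₁.₂₇Si₂.₇₃O₈) = 266.535 g/mol; M(Na2O) = 61.979 g/mol.
Moles Na2O per formula unit = 0.73 Na ÷ 2 = 0.3650.
Na2O fraction = (0.3650 × 61.979) / 266.535 = 22.622/266.535 = 0.0849.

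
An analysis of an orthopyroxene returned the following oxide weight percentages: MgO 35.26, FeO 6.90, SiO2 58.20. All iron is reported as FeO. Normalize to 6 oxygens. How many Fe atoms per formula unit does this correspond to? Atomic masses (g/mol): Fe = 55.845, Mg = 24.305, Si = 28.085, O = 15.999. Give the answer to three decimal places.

0.198 Fe apfu

MgO (M=40.304): mol = 0.87485; Mg = 0.87485, O = 0.87485.
FeO (M=71.844): mol = 0.09604; Fe = 0.09604, O = 0.09604.
SiO2 (M=60.083): mol = 0.96866; Si = 0.96866, O = 1.93732.
ΣO = 2.90821; factor = 6/ΣO = 2.06312.
Fe apfu = 0.09604 × 2.06312 = 0.198.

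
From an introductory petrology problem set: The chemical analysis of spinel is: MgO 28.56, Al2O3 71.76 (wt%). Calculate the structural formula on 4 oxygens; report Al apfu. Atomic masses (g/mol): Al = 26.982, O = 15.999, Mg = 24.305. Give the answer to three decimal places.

1.997 Al apfu

MgO (M=40.304): mol = 0.70861; Mg = 0.70861, O = 0.70861.
Al2O3 (M=101.961): mol = 0.70380; Al = 1.40760, O = 2.11140.
ΣO = 2.82001; factor = 4/ΣO = 1.41843.
Al apfu = 1.40760 × 1.41843 = 1.997.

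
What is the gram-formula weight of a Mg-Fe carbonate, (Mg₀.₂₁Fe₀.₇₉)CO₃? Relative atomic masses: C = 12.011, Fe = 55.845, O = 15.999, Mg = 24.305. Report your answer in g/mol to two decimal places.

M = 0.21·24.305 + 0.79·55.845 + 1·12.011 + 3·15.999

109.23 g/mol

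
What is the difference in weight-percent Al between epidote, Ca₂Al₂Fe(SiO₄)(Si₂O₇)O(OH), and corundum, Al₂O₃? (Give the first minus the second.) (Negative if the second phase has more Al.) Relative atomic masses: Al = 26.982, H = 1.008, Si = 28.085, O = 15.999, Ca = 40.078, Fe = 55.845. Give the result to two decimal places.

-41.76 percentage points

First mineral: 53.964 g Al in 483.215 g formula = 11.17 wt% Al.
Second mineral: 53.964 g Al in 101.961 g formula = 52.93 wt% Al.
11.17% − 52.93% gives a difference of -41.76 percentage points.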